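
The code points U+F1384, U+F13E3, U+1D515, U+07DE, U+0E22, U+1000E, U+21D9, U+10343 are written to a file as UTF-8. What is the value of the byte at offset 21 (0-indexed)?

0xE2

U+F1384 → 4-byte form F3 B1 8E 84 at offsets 0–3.
U+F13E3 → 4-byte form F3 B1 8F A3 at offsets 4–7.
U+1D515 → 4-byte form F0 9D 94 95 at offsets 8–11.
U+07DE → 2-byte form DF 9E at offsets 12–13.
U+0E22 → 3-byte form E0 B8 A2 at offsets 14–16.
U+1000E → 4-byte form F0 90 80 8E at offsets 17–20.
U+21D9 → 3-byte form E2 87 99 at offsets 21–23.
Offset 21 falls in char 7's range; it's byte 1 of E2 87 99 = 0xE2.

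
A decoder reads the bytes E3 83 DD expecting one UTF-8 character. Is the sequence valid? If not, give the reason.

Leading byte 0xE3 = 11100011 → 3-byte form.
Byte 3 is 0xDD = 11011101, which is not 10xxxxxx — expected a continuation byte.

invalid (non-continuation byte where continuation expected)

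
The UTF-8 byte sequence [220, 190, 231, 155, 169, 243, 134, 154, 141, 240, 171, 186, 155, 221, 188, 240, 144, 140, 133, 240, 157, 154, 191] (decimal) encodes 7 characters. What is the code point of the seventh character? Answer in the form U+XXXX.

Offset 0: leading byte 0xDC = 11011100 → 2-byte char #1 = DC BE.
Offset 2: leading byte 0xE7 = 11100111 → 3-byte char #2 = E7 9B A9.
Offset 5: leading byte 0xF3 = 11110011 → 4-byte char #3 = F3 86 9A 8D.
Offset 9: leading byte 0xF0 = 11110000 → 4-byte char #4 = F0 AB BA 9B.
Offset 13: leading byte 0xDD = 11011101 → 2-byte char #5 = DD BC.
Offset 15: leading byte 0xF0 = 11110000 → 4-byte char #6 = F0 90 8C 85.
Offset 19: leading byte 0xF0 = 11110000 → 4-byte char #7 = F0 9D 9A BF.
Leading byte 0xF0 = 11110000 matches 11110xxx → 4-byte sequence.
Byte 1: 0xF0 = 11110000, payload 000 (3 bits).
Byte 2: 0x9D = 10011101 (10xxxxxx ✓), payload 011101.
Byte 3: 0x9A = 10011010 (10xxxxxx ✓), payload 011010.
Byte 4: 0xBF = 10111111 (10xxxxxx ✓), payload 111111.
Concatenate: 000011101011010111111 = 0x1D6BF (21 bits → U+1D6BF).

U+1D6BF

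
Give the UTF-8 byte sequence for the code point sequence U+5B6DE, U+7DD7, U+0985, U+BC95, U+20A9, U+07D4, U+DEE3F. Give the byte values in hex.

F1 9B 9B 9E E7 B7 97 E0 A6 85 EB B2 95 E2 82 A9 DF 94 F3 9E B8 BF

U+5B6DE: 4-byte form → F1 9B 9B 9E.
U+7DD7: 3-byte form → E7 B7 97.
U+0985: 3-byte form → E0 A6 85.
U+BC95: 3-byte form → EB B2 95.
U+20A9: 3-byte form → E2 82 A9.
U+07D4: 2-byte form → DF 94.
U+DEE3F: 4-byte form → F3 9E B8 BF.
Concatenated (22 bytes): F1 9B 9B 9E E7 B7 97 E0 A6 85 EB B2 95 E2 82 A9 DF 94 F3 9E B8 BF.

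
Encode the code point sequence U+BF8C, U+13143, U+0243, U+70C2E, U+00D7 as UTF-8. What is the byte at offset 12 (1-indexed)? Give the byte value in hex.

0xB0

1-indexed offset 12 is 0-indexed offset 11.
U+BF8C → 3-byte form EB BE 8C at offsets 0–2.
U+13143 → 4-byte form F0 93 85 83 at offsets 3–6.
U+0243 → 2-byte form C9 83 at offsets 7–8.
U+70C2E → 4-byte form F1 B0 B0 AE at offsets 9–12.
Offset 11 falls in char 4's range; it's byte 3 of F1 B0 B0 AE = 0xB0.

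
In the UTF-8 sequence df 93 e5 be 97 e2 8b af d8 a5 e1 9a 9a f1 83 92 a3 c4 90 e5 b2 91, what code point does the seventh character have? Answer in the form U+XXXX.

U+0110

Offset 0: leading byte 0xDF = 11011111 → 2-byte char #1 = DF 93.
Offset 2: leading byte 0xE5 = 11100101 → 3-byte char #2 = E5 BE 97.
Offset 5: leading byte 0xE2 = 11100010 → 3-byte char #3 = E2 8B AF.
Offset 8: leading byte 0xD8 = 11011000 → 2-byte char #4 = D8 A5.
Offset 10: leading byte 0xE1 = 11100001 → 3-byte char #5 = E1 9A 9A.
Offset 13: leading byte 0xF1 = 11110001 → 4-byte char #6 = F1 83 92 A3.
Offset 17: leading byte 0xC4 = 11000100 → 2-byte char #7 = C4 90.
Leading byte 0xC4 = 11000100 matches 110xxxxx → 2-byte sequence.
Byte 1: 0xC4 = 11000100, payload 00100 (5 bits).
Byte 2: 0x90 = 10010000 (10xxxxxx ✓), payload 010000.
Concatenate: 00100010000 = 0x110 (11 bits → U+0110).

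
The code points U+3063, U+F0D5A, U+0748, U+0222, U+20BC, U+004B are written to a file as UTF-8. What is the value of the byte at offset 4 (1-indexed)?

0xF3

1-indexed offset 4 is 0-indexed offset 3.
U+3063 → 3-byte form E3 81 A3 at offsets 0–2.
U+F0D5A → 4-byte form F3 B0 B5 9A at offsets 3–6.
Offset 3 falls in char 2's range; it's byte 1 of F3 B0 B5 9A = 0xF3.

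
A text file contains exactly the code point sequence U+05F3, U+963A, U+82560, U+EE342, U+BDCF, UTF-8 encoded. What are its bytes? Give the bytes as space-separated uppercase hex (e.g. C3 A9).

D7 B3 E9 98 BA F2 82 95 A0 F3 AE 8D 82 EB B7 8F

U+05F3: 2-byte form → D7 B3.
U+963A: 3-byte form → E9 98 BA.
U+82560: 4-byte form → F2 82 95 A0.
U+EE342: 4-byte form → F3 AE 8D 82.
U+BDCF: 3-byte form → EB B7 8F.
Concatenated (16 bytes): D7 B3 E9 98 BA F2 82 95 A0 F3 AE 8D 82 EB B7 8F.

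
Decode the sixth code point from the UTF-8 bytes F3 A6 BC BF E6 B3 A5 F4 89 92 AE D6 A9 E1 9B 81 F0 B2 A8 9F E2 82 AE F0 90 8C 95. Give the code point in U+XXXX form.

Offset 0: leading byte 0xF3 = 11110011 → 4-byte char #1 = F3 A6 BC BF.
Offset 4: leading byte 0xE6 = 11100110 → 3-byte char #2 = E6 B3 A5.
Offset 7: leading byte 0xF4 = 11110100 → 4-byte char #3 = F4 89 92 AE.
Offset 11: leading byte 0xD6 = 11010110 → 2-byte char #4 = D6 A9.
Offset 13: leading byte 0xE1 = 11100001 → 3-byte char #5 = E1 9B 81.
Offset 16: leading byte 0xF0 = 11110000 → 4-byte char #6 = F0 B2 A8 9F.
Leading byte 0xF0 = 11110000 matches 11110xxx → 4-byte sequence.
Byte 1: 0xF0 = 11110000, payload 000 (3 bits).
Byte 2: 0xB2 = 10110010 (10xxxxxx ✓), payload 110010.
Byte 3: 0xA8 = 10101000 (10xxxxxx ✓), payload 101000.
Byte 4: 0x9F = 10011111 (10xxxxxx ✓), payload 011111.
Concatenate: 000110010101000011111 = 0x32A1F (21 bits → U+32A1F).

U+32A1F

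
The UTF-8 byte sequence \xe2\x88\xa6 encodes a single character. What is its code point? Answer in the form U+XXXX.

Leading byte 0xE2 = 11100010 matches 1110xxxx → 3-byte sequence.
Byte 1: 0xE2 = 11100010, payload 0010 (4 bits).
Byte 2: 0x88 = 10001000 (10xxxxxx ✓), payload 001000.
Byte 3: 0xA6 = 10100110 (10xxxxxx ✓), payload 100110.
Concatenate: 0010001000100110 = 0x2226 (16 bits → U+2226).

U+2226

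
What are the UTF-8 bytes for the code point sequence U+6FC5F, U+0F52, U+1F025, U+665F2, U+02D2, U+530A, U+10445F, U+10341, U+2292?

F1 AF B1 9F E0 BD 92 F0 9F 80 A5 F1 A6 97 B2 CB 92 E5 8C 8A F4 84 91 9F F0 90 8D 81 E2 8A 92

U+6FC5F: 4-byte form → F1 AF B1 9F.
U+0F52: 3-byte form → E0 BD 92.
U+1F025: 4-byte form → F0 9F 80 A5.
U+665F2: 4-byte form → F1 A6 97 B2.
U+02D2: 2-byte form → CB 92.
U+530A: 3-byte form → E5 8C 8A.
U+10445F: 4-byte form → F4 84 91 9F.
U+10341: 4-byte form → F0 90 8D 81.
U+2292: 3-byte form → E2 8A 92.
Concatenated (31 bytes): F1 AF B1 9F E0 BD 92 F0 9F 80 A5 F1 A6 97 B2 CB 92 E5 8C 8A F4 84 91 9F F0 90 8D 81 E2 8A 92.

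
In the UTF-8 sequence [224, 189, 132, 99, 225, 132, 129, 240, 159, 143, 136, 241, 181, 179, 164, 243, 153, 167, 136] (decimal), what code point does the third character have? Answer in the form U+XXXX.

Offset 0: leading byte 0xE0 = 11100000 → 3-byte char #1 = E0 BD 84.
Offset 3: leading byte 0x63 = 01100011 → 1-byte char #2 = 63.
Offset 4: leading byte 0xE1 = 11100001 → 3-byte char #3 = E1 84 81.
Leading byte 0xE1 = 11100001 matches 1110xxxx → 3-byte sequence.
Byte 1: 0xE1 = 11100001, payload 0001 (4 bits).
Byte 2: 0x84 = 10000100 (10xxxxxx ✓), payload 000100.
Byte 3: 0x81 = 10000001 (10xxxxxx ✓), payload 000001.
Concatenate: 0001000100000001 = 0x1101 (16 bits → U+1101).

U+1101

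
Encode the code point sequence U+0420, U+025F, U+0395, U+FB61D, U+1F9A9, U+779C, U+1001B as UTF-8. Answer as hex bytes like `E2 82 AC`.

D0 A0 C9 9F CE 95 F3 BB 98 9D F0 9F A6 A9 E7 9E 9C F0 90 80 9B

U+0420: 2-byte form → D0 A0.
U+025F: 2-byte form → C9 9F.
U+0395: 2-byte form → CE 95.
U+FB61D: 4-byte form → F3 BB 98 9D.
U+1F9A9: 4-byte form → F0 9F A6 A9.
U+779C: 3-byte form → E7 9E 9C.
U+1001B: 4-byte form → F0 90 80 9B.
Concatenated (21 bytes): D0 A0 C9 9F CE 95 F3 BB 98 9D F0 9F A6 A9 E7 9E 9C F0 90 80 9B.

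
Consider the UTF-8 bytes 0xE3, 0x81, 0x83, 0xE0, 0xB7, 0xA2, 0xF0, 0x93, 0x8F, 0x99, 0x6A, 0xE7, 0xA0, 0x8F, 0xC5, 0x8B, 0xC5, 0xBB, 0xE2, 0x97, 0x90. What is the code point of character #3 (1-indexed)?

Offset 0: leading byte 0xE3 = 11100011 → 3-byte char #1 = E3 81 83.
Offset 3: leading byte 0xE0 = 11100000 → 3-byte char #2 = E0 B7 A2.
Offset 6: leading byte 0xF0 = 11110000 → 4-byte char #3 = F0 93 8F 99.
Leading byte 0xF0 = 11110000 matches 11110xxx → 4-byte sequence.
Byte 1: 0xF0 = 11110000, payload 000 (3 bits).
Byte 2: 0x93 = 10010011 (10xxxxxx ✓), payload 010011.
Byte 3: 0x8F = 10001111 (10xxxxxx ✓), payload 001111.
Byte 4: 0x99 = 10011001 (10xxxxxx ✓), payload 011001.
Concatenate: 000010011001111011001 = 0x133D9 (21 bits → U+133D9).

U+133D9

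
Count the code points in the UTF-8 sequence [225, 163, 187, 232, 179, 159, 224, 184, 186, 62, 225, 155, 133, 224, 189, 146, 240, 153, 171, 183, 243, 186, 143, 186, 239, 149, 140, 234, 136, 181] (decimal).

10

Byte at offset 0: 0xE1 = 11100001 → 3-byte char (#1). Advance 3.
Byte at offset 3: 0xE8 = 11101000 → 3-byte char (#2). Advance 3.
Byte at offset 6: 0xE0 = 11100000 → 3-byte char (#3). Advance 3.
Byte at offset 9: 0x3E = 00111110 → 1-byte char (#4). Advance 1.
Byte at offset 10: 0xE1 = 11100001 → 3-byte char (#5). Advance 3.
Byte at offset 13: 0xE0 = 11100000 → 3-byte char (#6). Advance 3.
Byte at offset 16: 0xF0 = 11110000 → 4-byte char (#7). Advance 4.
Byte at offset 20: 0xF3 = 11110011 → 4-byte char (#8). Advance 4.
Byte at offset 24: 0xEF = 11101111 → 3-byte char (#9). Advance 3.
Byte at offset 27: 0xEA = 11101010 → 3-byte char (#10). Advance 3.
Reached end at offset 30 after 10 code points.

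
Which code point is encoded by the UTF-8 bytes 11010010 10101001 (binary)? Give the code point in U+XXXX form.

U+04A9

Leading byte 0xD2 = 11010010 matches 110xxxxx → 2-byte sequence.
Byte 1: 0xD2 = 11010010, payload 10010 (5 bits).
Byte 2: 0xA9 = 10101001 (10xxxxxx ✓), payload 101001.
Concatenate: 10010101001 = 0x4A9 (11 bits → U+04A9).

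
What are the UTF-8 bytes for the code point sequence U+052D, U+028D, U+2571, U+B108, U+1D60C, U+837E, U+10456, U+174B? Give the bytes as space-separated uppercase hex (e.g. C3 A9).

U+052D: 2-byte form → D4 AD.
U+028D: 2-byte form → CA 8D.
U+2571: 3-byte form → E2 95 B1.
U+B108: 3-byte form → EB 84 88.
U+1D60C: 4-byte form → F0 9D 98 8C.
U+837E: 3-byte form → E8 8D BE.
U+10456: 4-byte form → F0 90 91 96.
U+174B: 3-byte form → E1 9D 8B.
Concatenated (24 bytes): D4 AD CA 8D E2 95 B1 EB 84 88 F0 9D 98 8C E8 8D BE F0 90 91 96 E1 9D 8B.

D4 AD CA 8D E2 95 B1 EB 84 88 F0 9D 98 8C E8 8D BE F0 90 91 96 E1 9D 8B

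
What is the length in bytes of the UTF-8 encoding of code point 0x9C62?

3

U+9C62 = 0x9C62. UTF-8 uses 1 byte below 0x80, 2 below 0x800, 3 below 0x10000, 4 up to 0x10FFFF. 0x9C62 is in U+0800–U+FFFF → 3 bytes.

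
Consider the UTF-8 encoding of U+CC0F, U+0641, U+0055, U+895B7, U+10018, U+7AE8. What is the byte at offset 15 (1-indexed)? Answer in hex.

0xE7

1-indexed offset 15 is 0-indexed offset 14.
U+CC0F → 3-byte form EC B0 8F at offsets 0–2.
U+0641 → 2-byte form D9 81 at offsets 3–4.
U+0055 → 1-byte form 55 at offsets 5–5.
U+895B7 → 4-byte form F2 89 96 B7 at offsets 6–9.
U+10018 → 4-byte form F0 90 80 98 at offsets 10–13.
U+7AE8 → 3-byte form E7 AB A8 at offsets 14–16.
Offset 14 falls in char 6's range; it's byte 1 of E7 AB A8 = 0xE7.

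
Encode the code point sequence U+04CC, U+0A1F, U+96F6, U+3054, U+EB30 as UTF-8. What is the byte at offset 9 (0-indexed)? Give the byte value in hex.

U+04CC → 2-byte form D3 8C at offsets 0–1.
U+0A1F → 3-byte form E0 A8 9F at offsets 2–4.
U+96F6 → 3-byte form E9 9B B6 at offsets 5–7.
U+3054 → 3-byte form E3 81 94 at offsets 8–10.
Offset 9 falls in char 4's range; it's byte 2 of E3 81 94 = 0x81.

0x81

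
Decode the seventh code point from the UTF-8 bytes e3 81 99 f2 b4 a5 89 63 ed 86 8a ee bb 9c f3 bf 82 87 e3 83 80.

U+30C0

Offset 0: leading byte 0xE3 = 11100011 → 3-byte char #1 = E3 81 99.
Offset 3: leading byte 0xF2 = 11110010 → 4-byte char #2 = F2 B4 A5 89.
Offset 7: leading byte 0x63 = 01100011 → 1-byte char #3 = 63.
Offset 8: leading byte 0xED = 11101101 → 3-byte char #4 = ED 86 8A.
Offset 11: leading byte 0xEE = 11101110 → 3-byte char #5 = EE BB 9C.
Offset 14: leading byte 0xF3 = 11110011 → 4-byte char #6 = F3 BF 82 87.
Offset 18: leading byte 0xE3 = 11100011 → 3-byte char #7 = E3 83 80.
Leading byte 0xE3 = 11100011 matches 1110xxxx → 3-byte sequence.
Byte 1: 0xE3 = 11100011, payload 0011 (4 bits).
Byte 2: 0x83 = 10000011 (10xxxxxx ✓), payload 000011.
Byte 3: 0x80 = 10000000 (10xxxxxx ✓), payload 000000.
Concatenate: 0011000011000000 = 0x30C0 (16 bits → U+30C0).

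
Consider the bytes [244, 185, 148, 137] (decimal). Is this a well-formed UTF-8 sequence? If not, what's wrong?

invalid (encodes a value above U+10FFFF)

Leading byte 0xF4 = 11110100 → 4-byte form.
Payload = 0x139509, which exceeds U+10FFFF, the maximum Unicode code point. (Leading bytes F5–FF, or F4 followed by ≥ 0x90, are invalid.)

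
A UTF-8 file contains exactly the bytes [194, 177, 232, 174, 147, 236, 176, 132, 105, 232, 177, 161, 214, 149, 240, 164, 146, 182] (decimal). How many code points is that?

Byte at offset 0: 0xC2 = 11000010 → 2-byte char (#1). Advance 2.
Byte at offset 2: 0xE8 = 11101000 → 3-byte char (#2). Advance 3.
Byte at offset 5: 0xEC = 11101100 → 3-byte char (#3). Advance 3.
Byte at offset 8: 0x69 = 01101001 → 1-byte char (#4). Advance 1.
Byte at offset 9: 0xE8 = 11101000 → 3-byte char (#5). Advance 3.
Byte at offset 12: 0xD6 = 11010110 → 2-byte char (#6). Advance 2.
Byte at offset 14: 0xF0 = 11110000 → 4-byte char (#7). Advance 4.
Reached end at offset 18 after 7 code points.

7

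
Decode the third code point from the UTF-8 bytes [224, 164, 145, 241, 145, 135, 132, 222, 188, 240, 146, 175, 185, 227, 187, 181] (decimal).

U+07BC

Offset 0: leading byte 0xE0 = 11100000 → 3-byte char #1 = E0 A4 91.
Offset 3: leading byte 0xF1 = 11110001 → 4-byte char #2 = F1 91 87 84.
Offset 7: leading byte 0xDE = 11011110 → 2-byte char #3 = DE BC.
Leading byte 0xDE = 11011110 matches 110xxxxx → 2-byte sequence.
Byte 1: 0xDE = 11011110, payload 11110 (5 bits).
Byte 2: 0xBC = 10111100 (10xxxxxx ✓), payload 111100.
Concatenate: 11110111100 = 0x7BC (11 bits → U+07BC).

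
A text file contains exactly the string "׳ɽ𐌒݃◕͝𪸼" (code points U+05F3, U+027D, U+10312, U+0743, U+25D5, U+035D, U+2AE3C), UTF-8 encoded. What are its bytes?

D7 B3 C9 BD F0 90 8C 92 DD 83 E2 97 95 CD 9D F0 AA B8 BC

U+05F3: 2-byte form → D7 B3.
U+027D: 2-byte form → C9 BD.
U+10312: 4-byte form → F0 90 8C 92.
U+0743: 2-byte form → DD 83.
U+25D5: 3-byte form → E2 97 95.
U+035D: 2-byte form → CD 9D.
U+2AE3C: 4-byte form → F0 AA B8 BC.
Concatenated (19 bytes): D7 B3 C9 BD F0 90 8C 92 DD 83 E2 97 95 CD 9D F0 AA B8 BC.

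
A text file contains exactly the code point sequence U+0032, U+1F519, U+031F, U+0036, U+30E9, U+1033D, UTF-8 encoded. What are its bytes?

32 F0 9F 94 99 CC 9F 36 E3 83 A9 F0 90 8C BD

U+0032: 1-byte form → 32.
U+1F519: 4-byte form → F0 9F 94 99.
U+031F: 2-byte form → CC 9F.
U+0036: 1-byte form → 36.
U+30E9: 3-byte form → E3 83 A9.
U+1033D: 4-byte form → F0 90 8C BD.
Concatenated (15 bytes): 32 F0 9F 94 99 CC 9F 36 E3 83 A9 F0 90 8C BD.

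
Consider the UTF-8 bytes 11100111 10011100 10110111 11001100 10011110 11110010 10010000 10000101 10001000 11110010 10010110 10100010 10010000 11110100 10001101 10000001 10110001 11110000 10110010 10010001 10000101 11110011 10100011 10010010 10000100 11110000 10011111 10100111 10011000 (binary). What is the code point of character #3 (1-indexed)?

Offset 0: leading byte 0xE7 = 11100111 → 3-byte char #1 = E7 9C B7.
Offset 3: leading byte 0xCC = 11001100 → 2-byte char #2 = CC 9E.
Offset 5: leading byte 0xF2 = 11110010 → 4-byte char #3 = F2 90 85 88.
Leading byte 0xF2 = 11110010 matches 11110xxx → 4-byte sequence.
Byte 1: 0xF2 = 11110010, payload 010 (3 bits).
Byte 2: 0x90 = 10010000 (10xxxxxx ✓), payload 010000.
Byte 3: 0x85 = 10000101 (10xxxxxx ✓), payload 000101.
Byte 4: 0x88 = 10001000 (10xxxxxx ✓), payload 001000.
Concatenate: 010010000000101001000 = 0x90148 (21 bits → U+90148).

U+90148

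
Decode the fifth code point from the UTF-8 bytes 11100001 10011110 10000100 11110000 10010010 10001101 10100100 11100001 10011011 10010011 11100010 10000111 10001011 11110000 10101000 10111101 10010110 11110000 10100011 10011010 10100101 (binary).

Offset 0: leading byte 0xE1 = 11100001 → 3-byte char #1 = E1 9E 84.
Offset 3: leading byte 0xF0 = 11110000 → 4-byte char #2 = F0 92 8D A4.
Offset 7: leading byte 0xE1 = 11100001 → 3-byte char #3 = E1 9B 93.
Offset 10: leading byte 0xE2 = 11100010 → 3-byte char #4 = E2 87 8B.
Offset 13: leading byte 0xF0 = 11110000 → 4-byte char #5 = F0 A8 BD 96.
Leading byte 0xF0 = 11110000 matches 11110xxx → 4-byte sequence.
Byte 1: 0xF0 = 11110000, payload 000 (3 bits).
Byte 2: 0xA8 = 10101000 (10xxxxxx ✓), payload 101000.
Byte 3: 0xBD = 10111101 (10xxxxxx ✓), payload 111101.
Byte 4: 0x96 = 10010110 (10xxxxxx ✓), payload 010110.
Concatenate: 000101000111101010110 = 0x28F56 (21 bits → U+28F56).

U+28F56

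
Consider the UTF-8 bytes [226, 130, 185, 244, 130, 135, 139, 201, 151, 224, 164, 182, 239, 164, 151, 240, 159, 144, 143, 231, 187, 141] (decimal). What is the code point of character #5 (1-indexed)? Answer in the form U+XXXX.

U+F917

Offset 0: leading byte 0xE2 = 11100010 → 3-byte char #1 = E2 82 B9.
Offset 3: leading byte 0xF4 = 11110100 → 4-byte char #2 = F4 82 87 8B.
Offset 7: leading byte 0xC9 = 11001001 → 2-byte char #3 = C9 97.
Offset 9: leading byte 0xE0 = 11100000 → 3-byte char #4 = E0 A4 B6.
Offset 12: leading byte 0xEF = 11101111 → 3-byte char #5 = EF A4 97.
Leading byte 0xEF = 11101111 matches 1110xxxx → 3-byte sequence.
Byte 1: 0xEF = 11101111, payload 1111 (4 bits).
Byte 2: 0xA4 = 10100100 (10xxxxxx ✓), payload 100100.
Byte 3: 0x97 = 10010111 (10xxxxxx ✓), payload 010111.
Concatenate: 1111100100010111 = 0xF917 (16 bits → U+F917).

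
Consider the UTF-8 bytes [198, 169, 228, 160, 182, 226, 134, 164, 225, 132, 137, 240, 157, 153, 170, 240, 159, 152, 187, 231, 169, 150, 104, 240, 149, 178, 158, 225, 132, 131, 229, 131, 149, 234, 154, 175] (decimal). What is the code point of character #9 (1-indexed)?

Offset 0: leading byte 0xC6 = 11000110 → 2-byte char #1 = C6 A9.
Offset 2: leading byte 0xE4 = 11100100 → 3-byte char #2 = E4 A0 B6.
Offset 5: leading byte 0xE2 = 11100010 → 3-byte char #3 = E2 86 A4.
Offset 8: leading byte 0xE1 = 11100001 → 3-byte char #4 = E1 84 89.
Offset 11: leading byte 0xF0 = 11110000 → 4-byte char #5 = F0 9D 99 AA.
Offset 15: leading byte 0xF0 = 11110000 → 4-byte char #6 = F0 9F 98 BB.
Offset 19: leading byte 0xE7 = 11100111 → 3-byte char #7 = E7 A9 96.
Offset 22: leading byte 0x68 = 01101000 → 1-byte char #8 = 68.
Offset 23: leading byte 0xF0 = 11110000 → 4-byte char #9 = F0 95 B2 9E.
Leading byte 0xF0 = 11110000 matches 11110xxx → 4-byte sequence.
Byte 1: 0xF0 = 11110000, payload 000 (3 bits).
Byte 2: 0x95 = 10010101 (10xxxxxx ✓), payload 010101.
Byte 3: 0xB2 = 10110010 (10xxxxxx ✓), payload 110010.
Byte 4: 0x9E = 10011110 (10xxxxxx ✓), payload 011110.
Concatenate: 000010101110010011110 = 0x15C9E (21 bits → U+15C9E).

U+15C9E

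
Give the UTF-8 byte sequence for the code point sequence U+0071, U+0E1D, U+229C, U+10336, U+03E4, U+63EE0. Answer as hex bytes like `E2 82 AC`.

U+0071: 1-byte form → 71.
U+0E1D: 3-byte form → E0 B8 9D.
U+229C: 3-byte form → E2 8A 9C.
U+10336: 4-byte form → F0 90 8C B6.
U+03E4: 2-byte form → CF A4.
U+63EE0: 4-byte form → F1 A3 BB A0.
Concatenated (17 bytes): 71 E0 B8 9D E2 8A 9C F0 90 8C B6 CF A4 F1 A3 BB A0.

71 E0 B8 9D E2 8A 9C F0 90 8C B6 CF A4 F1 A3 BB A0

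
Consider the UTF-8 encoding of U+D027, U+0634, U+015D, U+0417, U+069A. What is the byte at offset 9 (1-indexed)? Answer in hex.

0x97

1-indexed offset 9 is 0-indexed offset 8.
U+D027 → 3-byte form ED 80 A7 at offsets 0–2.
U+0634 → 2-byte form D8 B4 at offsets 3–4.
U+015D → 2-byte form C5 9D at offsets 5–6.
U+0417 → 2-byte form D0 97 at offsets 7–8.
Offset 8 falls in char 4's range; it's byte 2 of D0 97 = 0x97.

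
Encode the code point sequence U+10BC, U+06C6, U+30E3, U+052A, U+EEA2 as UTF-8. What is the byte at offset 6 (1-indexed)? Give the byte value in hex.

0xE3

1-indexed offset 6 is 0-indexed offset 5.
U+10BC → 3-byte form E1 82 BC at offsets 0–2.
U+06C6 → 2-byte form DB 86 at offsets 3–4.
U+30E3 → 3-byte form E3 83 A3 at offsets 5–7.
Offset 5 falls in char 3's range; it's byte 1 of E3 83 A3 = 0xE3.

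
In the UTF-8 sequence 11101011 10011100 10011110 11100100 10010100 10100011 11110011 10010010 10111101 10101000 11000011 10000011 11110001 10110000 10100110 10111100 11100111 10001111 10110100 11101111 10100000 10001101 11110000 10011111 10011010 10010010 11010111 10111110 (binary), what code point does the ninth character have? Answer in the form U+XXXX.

Offset 0: leading byte 0xEB = 11101011 → 3-byte char #1 = EB 9C 9E.
Offset 3: leading byte 0xE4 = 11100100 → 3-byte char #2 = E4 94 A3.
Offset 6: leading byte 0xF3 = 11110011 → 4-byte char #3 = F3 92 BD A8.
Offset 10: leading byte 0xC3 = 11000011 → 2-byte char #4 = C3 83.
Offset 12: leading byte 0xF1 = 11110001 → 4-byte char #5 = F1 B0 A6 BC.
Offset 16: leading byte 0xE7 = 11100111 → 3-byte char #6 = E7 8F B4.
Offset 19: leading byte 0xEF = 11101111 → 3-byte char #7 = EF A0 8D.
Offset 22: leading byte 0xF0 = 11110000 → 4-byte char #8 = F0 9F 9A 92.
Offset 26: leading byte 0xD7 = 11010111 → 2-byte char #9 = D7 BE.
Leading byte 0xD7 = 11010111 matches 110xxxxx → 2-byte sequence.
Byte 1: 0xD7 = 11010111, payload 10111 (5 bits).
Byte 2: 0xBE = 10111110 (10xxxxxx ✓), payload 111110.
Concatenate: 10111111110 = 0x5FE (11 bits → U+05FE).

U+05FE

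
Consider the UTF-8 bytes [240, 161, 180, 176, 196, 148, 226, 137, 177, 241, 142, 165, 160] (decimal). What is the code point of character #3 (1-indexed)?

Offset 0: leading byte 0xF0 = 11110000 → 4-byte char #1 = F0 A1 B4 B0.
Offset 4: leading byte 0xC4 = 11000100 → 2-byte char #2 = C4 94.
Offset 6: leading byte 0xE2 = 11100010 → 3-byte char #3 = E2 89 B1.
Leading byte 0xE2 = 11100010 matches 1110xxxx → 3-byte sequence.
Byte 1: 0xE2 = 11100010, payload 0010 (4 bits).
Byte 2: 0x89 = 10001001 (10xxxxxx ✓), payload 001001.
Byte 3: 0xB1 = 10110001 (10xxxxxx ✓), payload 110001.
Concatenate: 0010001001110001 = 0x2271 (16 bits → U+2271).

U+2271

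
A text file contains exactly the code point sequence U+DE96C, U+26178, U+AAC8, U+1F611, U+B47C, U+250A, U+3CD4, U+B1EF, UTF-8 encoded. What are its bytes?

F3 9E A5 AC F0 A6 85 B8 EA AB 88 F0 9F 98 91 EB 91 BC E2 94 8A E3 B3 94 EB 87 AF

U+DE96C: 4-byte form → F3 9E A5 AC.
U+26178: 4-byte form → F0 A6 85 B8.
U+AAC8: 3-byte form → EA AB 88.
U+1F611: 4-byte form → F0 9F 98 91.
U+B47C: 3-byte form → EB 91 BC.
U+250A: 3-byte form → E2 94 8A.
U+3CD4: 3-byte form → E3 B3 94.
U+B1EF: 3-byte form → EB 87 AF.
Concatenated (27 bytes): F3 9E A5 AC F0 A6 85 B8 EA AB 88 F0 9F 98 91 EB 91 BC E2 94 8A E3 B3 94 EB 87 AF.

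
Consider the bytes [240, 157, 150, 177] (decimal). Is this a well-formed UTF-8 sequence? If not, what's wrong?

valid

Leading byte 0xF0 = 11110000 → 4-byte form.
Continuation bytes 0x9D=10011101, 0x96=10010110, 0xB1=10110001 all match 10xxxxxx.
Decoded value 0x1D5B1 is ≥ 0x10000 (shortest form) and not a surrogate.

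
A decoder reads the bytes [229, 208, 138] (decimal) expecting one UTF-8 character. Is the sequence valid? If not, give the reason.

invalid (non-continuation byte where continuation expected)

Leading byte 0xE5 = 11100101 → 3-byte form.
Byte 2 is 0xD0 = 11010000, which is not 10xxxxxx — expected a continuation byte.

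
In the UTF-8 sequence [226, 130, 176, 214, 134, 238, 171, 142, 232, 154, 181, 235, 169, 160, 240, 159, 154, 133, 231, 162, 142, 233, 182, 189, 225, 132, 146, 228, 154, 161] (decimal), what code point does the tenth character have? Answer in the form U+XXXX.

U+46A1

Offset 0: leading byte 0xE2 = 11100010 → 3-byte char #1 = E2 82 B0.
Offset 3: leading byte 0xD6 = 11010110 → 2-byte char #2 = D6 86.
Offset 5: leading byte 0xEE = 11101110 → 3-byte char #3 = EE AB 8E.
Offset 8: leading byte 0xE8 = 11101000 → 3-byte char #4 = E8 9A B5.
Offset 11: leading byte 0xEB = 11101011 → 3-byte char #5 = EB A9 A0.
Offset 14: leading byte 0xF0 = 11110000 → 4-byte char #6 = F0 9F 9A 85.
Offset 18: leading byte 0xE7 = 11100111 → 3-byte char #7 = E7 A2 8E.
Offset 21: leading byte 0xE9 = 11101001 → 3-byte char #8 = E9 B6 BD.
Offset 24: leading byte 0xE1 = 11100001 → 3-byte char #9 = E1 84 92.
Offset 27: leading byte 0xE4 = 11100100 → 3-byte char #10 = E4 9A A1.
Leading byte 0xE4 = 11100100 matches 1110xxxx → 3-byte sequence.
Byte 1: 0xE4 = 11100100, payload 0100 (4 bits).
Byte 2: 0x9A = 10011010 (10xxxxxx ✓), payload 011010.
Byte 3: 0xA1 = 10100001 (10xxxxxx ✓), payload 100001.
Concatenate: 0100011010100001 = 0x46A1 (16 bits → U+46A1).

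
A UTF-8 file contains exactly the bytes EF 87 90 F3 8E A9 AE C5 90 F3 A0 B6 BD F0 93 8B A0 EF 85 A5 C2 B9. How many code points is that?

7

Byte at offset 0: 0xEF = 11101111 → 3-byte char (#1). Advance 3.
Byte at offset 3: 0xF3 = 11110011 → 4-byte char (#2). Advance 4.
Byte at offset 7: 0xC5 = 11000101 → 2-byte char (#3). Advance 2.
Byte at offset 9: 0xF3 = 11110011 → 4-byte char (#4). Advance 4.
Byte at offset 13: 0xF0 = 11110000 → 4-byte char (#5). Advance 4.
Byte at offset 17: 0xEF = 11101111 → 3-byte char (#6). Advance 3.
Byte at offset 20: 0xC2 = 11000010 → 2-byte char (#7). Advance 2.
Reached end at offset 22 after 7 code points.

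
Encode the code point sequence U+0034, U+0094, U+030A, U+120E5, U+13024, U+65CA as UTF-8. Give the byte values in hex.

34 C2 94 CC 8A F0 92 83 A5 F0 93 80 A4 E6 97 8A

U+0034: 1-byte form → 34.
U+0094: 2-byte form → C2 94.
U+030A: 2-byte form → CC 8A.
U+120E5: 4-byte form → F0 92 83 A5.
U+13024: 4-byte form → F0 93 80 A4.
U+65CA: 3-byte form → E6 97 8A.
Concatenated (16 bytes): 34 C2 94 CC 8A F0 92 83 A5 F0 93 80 A4 E6 97 8A.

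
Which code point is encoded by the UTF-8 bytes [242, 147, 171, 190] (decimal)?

Leading byte 0xF2 = 11110010 matches 11110xxx → 4-byte sequence.
Byte 1: 0xF2 = 11110010, payload 010 (3 bits).
Byte 2: 0x93 = 10010011 (10xxxxxx ✓), payload 010011.
Byte 3: 0xAB = 10101011 (10xxxxxx ✓), payload 101011.
Byte 4: 0xBE = 10111110 (10xxxxxx ✓), payload 111110.
Concatenate: 010010011101011111110 = 0x93AFE (21 bits → U+93AFE).

U+93AFE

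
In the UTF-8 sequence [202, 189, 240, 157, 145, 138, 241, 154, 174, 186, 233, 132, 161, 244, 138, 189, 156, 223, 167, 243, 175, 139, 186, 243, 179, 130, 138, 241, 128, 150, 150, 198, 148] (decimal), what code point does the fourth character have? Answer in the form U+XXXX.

Offset 0: leading byte 0xCA = 11001010 → 2-byte char #1 = CA BD.
Offset 2: leading byte 0xF0 = 11110000 → 4-byte char #2 = F0 9D 91 8A.
Offset 6: leading byte 0xF1 = 11110001 → 4-byte char #3 = F1 9A AE BA.
Offset 10: leading byte 0xE9 = 11101001 → 3-byte char #4 = E9 84 A1.
Leading byte 0xE9 = 11101001 matches 1110xxxx → 3-byte sequence.
Byte 1: 0xE9 = 11101001, payload 1001 (4 bits).
Byte 2: 0x84 = 10000100 (10xxxxxx ✓), payload 000100.
Byte 3: 0xA1 = 10100001 (10xxxxxx ✓), payload 100001.
Concatenate: 1001000100100001 = 0x9121 (16 bits → U+9121).

U+9121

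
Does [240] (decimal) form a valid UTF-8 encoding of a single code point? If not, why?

Leading byte 0xF0 = 11110000 → 4-byte form, but only 1 byte is present.

invalid (sequence truncated)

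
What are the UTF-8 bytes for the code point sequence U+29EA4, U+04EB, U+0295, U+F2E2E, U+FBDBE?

F0 A9 BA A4 D3 AB CA 95 F3 B2 B8 AE F3 BB B6 BE

U+29EA4: 4-byte form → F0 A9 BA A4.
U+04EB: 2-byte form → D3 AB.
U+0295: 2-byte form → CA 95.
U+F2E2E: 4-byte form → F3 B2 B8 AE.
U+FBDBE: 4-byte form → F3 BB B6 BE.
Concatenated (16 bytes): F0 A9 BA A4 D3 AB CA 95 F3 B2 B8 AE F3 BB B6 BE.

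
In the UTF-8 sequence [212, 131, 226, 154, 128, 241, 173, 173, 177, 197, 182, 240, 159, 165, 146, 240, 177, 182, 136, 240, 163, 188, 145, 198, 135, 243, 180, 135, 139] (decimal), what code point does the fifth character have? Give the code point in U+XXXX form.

U+1F952

Offset 0: leading byte 0xD4 = 11010100 → 2-byte char #1 = D4 83.
Offset 2: leading byte 0xE2 = 11100010 → 3-byte char #2 = E2 9A 80.
Offset 5: leading byte 0xF1 = 11110001 → 4-byte char #3 = F1 AD AD B1.
Offset 9: leading byte 0xC5 = 11000101 → 2-byte char #4 = C5 B6.
Offset 11: leading byte 0xF0 = 11110000 → 4-byte char #5 = F0 9F A5 92.
Leading byte 0xF0 = 11110000 matches 11110xxx → 4-byte sequence.
Byte 1: 0xF0 = 11110000, payload 000 (3 bits).
Byte 2: 0x9F = 10011111 (10xxxxxx ✓), payload 011111.
Byte 3: 0xA5 = 10100101 (10xxxxxx ✓), payload 100101.
Byte 4: 0x92 = 10010010 (10xxxxxx ✓), payload 010010.
Concatenate: 000011111100101010010 = 0x1F952 (21 bits → U+1F952).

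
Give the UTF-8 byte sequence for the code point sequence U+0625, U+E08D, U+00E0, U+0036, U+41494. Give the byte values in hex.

U+0625: 2-byte form → D8 A5.
U+E08D: 3-byte form → EE 82 8D.
U+00E0: 2-byte form → C3 A0.
U+0036: 1-byte form → 36.
U+41494: 4-byte form → F1 81 92 94.
Concatenated (12 bytes): D8 A5 EE 82 8D C3 A0 36 F1 81 92 94.

D8 A5 EE 82 8D C3 A0 36 F1 81 92 94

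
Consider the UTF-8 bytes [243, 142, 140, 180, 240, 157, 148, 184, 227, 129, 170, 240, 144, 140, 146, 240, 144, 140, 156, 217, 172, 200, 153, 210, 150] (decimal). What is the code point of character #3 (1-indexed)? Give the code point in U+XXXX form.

Offset 0: leading byte 0xF3 = 11110011 → 4-byte char #1 = F3 8E 8C B4.
Offset 4: leading byte 0xF0 = 11110000 → 4-byte char #2 = F0 9D 94 B8.
Offset 8: leading byte 0xE3 = 11100011 → 3-byte char #3 = E3 81 AA.
Leading byte 0xE3 = 11100011 matches 1110xxxx → 3-byte sequence.
Byte 1: 0xE3 = 11100011, payload 0011 (4 bits).
Byte 2: 0x81 = 10000001 (10xxxxxx ✓), payload 000001.
Byte 3: 0xAA = 10101010 (10xxxxxx ✓), payload 101010.
Concatenate: 0011000001101010 = 0x306A (16 bits → U+306A).

U+306A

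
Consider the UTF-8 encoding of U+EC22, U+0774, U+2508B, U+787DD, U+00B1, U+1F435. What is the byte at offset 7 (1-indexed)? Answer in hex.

0xA5

1-indexed offset 7 is 0-indexed offset 6.
U+EC22 → 3-byte form EE B0 A2 at offsets 0–2.
U+0774 → 2-byte form DD B4 at offsets 3–4.
U+2508B → 4-byte form F0 A5 82 8B at offsets 5–8.
Offset 6 falls in char 3's range; it's byte 2 of F0 A5 82 8B = 0xA5.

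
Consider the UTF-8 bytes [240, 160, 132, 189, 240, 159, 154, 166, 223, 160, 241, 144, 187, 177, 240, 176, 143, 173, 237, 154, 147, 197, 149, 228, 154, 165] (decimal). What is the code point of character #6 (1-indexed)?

U+D693

Offset 0: leading byte 0xF0 = 11110000 → 4-byte char #1 = F0 A0 84 BD.
Offset 4: leading byte 0xF0 = 11110000 → 4-byte char #2 = F0 9F 9A A6.
Offset 8: leading byte 0xDF = 11011111 → 2-byte char #3 = DF A0.
Offset 10: leading byte 0xF1 = 11110001 → 4-byte char #4 = F1 90 BB B1.
Offset 14: leading byte 0xF0 = 11110000 → 4-byte char #5 = F0 B0 8F AD.
Offset 18: leading byte 0xED = 11101101 → 3-byte char #6 = ED 9A 93.
Leading byte 0xED = 11101101 matches 1110xxxx → 3-byte sequence.
Byte 1: 0xED = 11101101, payload 1101 (4 bits).
Byte 2: 0x9A = 10011010 (10xxxxxx ✓), payload 011010.
Byte 3: 0x93 = 10010011 (10xxxxxx ✓), payload 010011.
Concatenate: 1101011010010011 = 0xD693 (16 bits → U+D693).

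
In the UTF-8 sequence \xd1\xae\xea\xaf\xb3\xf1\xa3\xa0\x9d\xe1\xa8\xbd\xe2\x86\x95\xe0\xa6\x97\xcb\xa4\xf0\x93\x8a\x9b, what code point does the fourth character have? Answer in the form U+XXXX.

U+1A3D

Offset 0: leading byte 0xD1 = 11010001 → 2-byte char #1 = D1 AE.
Offset 2: leading byte 0xEA = 11101010 → 3-byte char #2 = EA AF B3.
Offset 5: leading byte 0xF1 = 11110001 → 4-byte char #3 = F1 A3 A0 9D.
Offset 9: leading byte 0xE1 = 11100001 → 3-byte char #4 = E1 A8 BD.
Leading byte 0xE1 = 11100001 matches 1110xxxx → 3-byte sequence.
Byte 1: 0xE1 = 11100001, payload 0001 (4 bits).
Byte 2: 0xA8 = 10101000 (10xxxxxx ✓), payload 101000.
Byte 3: 0xBD = 10111101 (10xxxxxx ✓), payload 111101.
Concatenate: 0001101000111101 = 0x1A3D (16 bits → U+1A3D).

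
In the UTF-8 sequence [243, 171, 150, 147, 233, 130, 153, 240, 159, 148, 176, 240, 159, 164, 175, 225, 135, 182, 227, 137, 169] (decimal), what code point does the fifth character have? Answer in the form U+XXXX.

Offset 0: leading byte 0xF3 = 11110011 → 4-byte char #1 = F3 AB 96 93.
Offset 4: leading byte 0xE9 = 11101001 → 3-byte char #2 = E9 82 99.
Offset 7: leading byte 0xF0 = 11110000 → 4-byte char #3 = F0 9F 94 B0.
Offset 11: leading byte 0xF0 = 11110000 → 4-byte char #4 = F0 9F A4 AF.
Offset 15: leading byte 0xE1 = 11100001 → 3-byte char #5 = E1 87 B6.
Leading byte 0xE1 = 11100001 matches 1110xxxx → 3-byte sequence.
Byte 1: 0xE1 = 11100001, payload 0001 (4 bits).
Byte 2: 0x87 = 10000111 (10xxxxxx ✓), payload 000111.
Byte 3: 0xB6 = 10110110 (10xxxxxx ✓), payload 110110.
Concatenate: 0001000111110110 = 0x11F6 (16 bits → U+11F6).

U+11F6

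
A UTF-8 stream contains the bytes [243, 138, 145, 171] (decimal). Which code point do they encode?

U+CA46B

Leading byte 0xF3 = 11110011 matches 11110xxx → 4-byte sequence.
Byte 1: 0xF3 = 11110011, payload 011 (3 bits).
Byte 2: 0x8A = 10001010 (10xxxxxx ✓), payload 001010.
Byte 3: 0x91 = 10010001 (10xxxxxx ✓), payload 010001.
Byte 4: 0xAB = 10101011 (10xxxxxx ✓), payload 101011.
Concatenate: 011001010010001101011 = 0xCA46B (21 bits → U+CA46B).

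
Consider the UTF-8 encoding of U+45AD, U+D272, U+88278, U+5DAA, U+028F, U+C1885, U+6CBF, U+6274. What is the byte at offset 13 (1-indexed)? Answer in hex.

0xAA

1-indexed offset 13 is 0-indexed offset 12.
U+45AD → 3-byte form E4 96 AD at offsets 0–2.
U+D272 → 3-byte form ED 89 B2 at offsets 3–5.
U+88278 → 4-byte form F2 88 89 B8 at offsets 6–9.
U+5DAA → 3-byte form E5 B6 AA at offsets 10–12.
Offset 12 falls in char 4's range; it's byte 3 of E5 B6 AA = 0xAA.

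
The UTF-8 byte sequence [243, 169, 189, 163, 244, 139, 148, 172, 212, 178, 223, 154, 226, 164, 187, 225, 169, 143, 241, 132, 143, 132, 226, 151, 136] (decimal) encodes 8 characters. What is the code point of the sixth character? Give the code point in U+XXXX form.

U+1A4F

Offset 0: leading byte 0xF3 = 11110011 → 4-byte char #1 = F3 A9 BD A3.
Offset 4: leading byte 0xF4 = 11110100 → 4-byte char #2 = F4 8B 94 AC.
Offset 8: leading byte 0xD4 = 11010100 → 2-byte char #3 = D4 B2.
Offset 10: leading byte 0xDF = 11011111 → 2-byte char #4 = DF 9A.
Offset 12: leading byte 0xE2 = 11100010 → 3-byte char #5 = E2 A4 BB.
Offset 15: leading byte 0xE1 = 11100001 → 3-byte char #6 = E1 A9 8F.
Leading byte 0xE1 = 11100001 matches 1110xxxx → 3-byte sequence.
Byte 1: 0xE1 = 11100001, payload 0001 (4 bits).
Byte 2: 0xA9 = 10101001 (10xxxxxx ✓), payload 101001.
Byte 3: 0x8F = 10001111 (10xxxxxx ✓), payload 001111.
Concatenate: 0001101001001111 = 0x1A4F (16 bits → U+1A4F).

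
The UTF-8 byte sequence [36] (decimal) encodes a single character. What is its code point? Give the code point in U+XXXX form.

U+0024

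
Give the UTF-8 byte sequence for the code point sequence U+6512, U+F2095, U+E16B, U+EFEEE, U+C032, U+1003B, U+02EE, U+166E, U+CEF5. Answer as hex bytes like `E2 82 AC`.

U+6512: 3-byte form → E6 94 92.
U+F2095: 4-byte form → F3 B2 82 95.
U+E16B: 3-byte form → EE 85 AB.
U+EFEEE: 4-byte form → F3 AF BB AE.
U+C032: 3-byte form → EC 80 B2.
U+1003B: 4-byte form → F0 90 80 BB.
U+02EE: 2-byte form → CB AE.
U+166E: 3-byte form → E1 99 AE.
U+CEF5: 3-byte form → EC BB B5.
Concatenated (29 bytes): E6 94 92 F3 B2 82 95 EE 85 AB F3 AF BB AE EC 80 B2 F0 90 80 BB CB AE E1 99 AE EC BB B5.

E6 94 92 F3 B2 82 95 EE 85 AB F3 AF BB AE EC 80 B2 F0 90 80 BB CB AE E1 99 AE EC BB B5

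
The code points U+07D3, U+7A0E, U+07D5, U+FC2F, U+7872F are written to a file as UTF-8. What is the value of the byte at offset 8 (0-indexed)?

U+07D3 → 2-byte form DF 93 at offsets 0–1.
U+7A0E → 3-byte form E7 A8 8E at offsets 2–4.
U+07D5 → 2-byte form DF 95 at offsets 5–6.
U+FC2F → 3-byte form EF B0 AF at offsets 7–9.
Offset 8 falls in char 4's range; it's byte 2 of EF B0 AF = 0xB0.

0xB0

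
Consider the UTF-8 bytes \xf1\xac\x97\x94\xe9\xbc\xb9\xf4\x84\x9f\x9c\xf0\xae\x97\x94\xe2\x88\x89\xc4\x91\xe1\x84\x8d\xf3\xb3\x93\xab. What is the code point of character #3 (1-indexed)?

Offset 0: leading byte 0xF1 = 11110001 → 4-byte char #1 = F1 AC 97 94.
Offset 4: leading byte 0xE9 = 11101001 → 3-byte char #2 = E9 BC B9.
Offset 7: leading byte 0xF4 = 11110100 → 4-byte char #3 = F4 84 9F 9C.
Leading byte 0xF4 = 11110100 matches 11110xxx → 4-byte sequence.
Byte 1: 0xF4 = 11110100, payload 100 (3 bits).
Byte 2: 0x84 = 10000100 (10xxxxxx ✓), payload 000100.
Byte 3: 0x9F = 10011111 (10xxxxxx ✓), payload 011111.
Byte 4: 0x9C = 10011100 (10xxxxxx ✓), payload 011100.
Concatenate: 100000100011111011100 = 0x1047DC (21 bits → U+1047DC).

U+1047DC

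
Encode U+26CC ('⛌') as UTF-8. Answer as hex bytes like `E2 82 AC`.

E2 9B 8C

U+26CC = 0x26CC = 9932 decimal. In range U+0800–U+FFFF → 3-byte form: 1110xxxx 10xxxxxx 10xxxxxx.
Binary (16 bits): 0010011011001100.
Split 4+6+6: 0010 | 011011 | 001100.
Byte 1: 11100010 = 0xE2.
Byte 2: 10011011 = 0x9B.
Byte 3: 10001100 = 0x8C.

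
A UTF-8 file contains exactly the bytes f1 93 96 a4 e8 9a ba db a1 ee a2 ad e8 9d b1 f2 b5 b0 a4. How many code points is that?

6

Byte at offset 0: 0xF1 = 11110001 → 4-byte char (#1). Advance 4.
Byte at offset 4: 0xE8 = 11101000 → 3-byte char (#2). Advance 3.
Byte at offset 7: 0xDB = 11011011 → 2-byte char (#3). Advance 2.
Byte at offset 9: 0xEE = 11101110 → 3-byte char (#4). Advance 3.
Byte at offset 12: 0xE8 = 11101000 → 3-byte char (#5). Advance 3.
Byte at offset 15: 0xF2 = 11110010 → 4-byte char (#6). Advance 4.
Reached end at offset 19 after 6 code points.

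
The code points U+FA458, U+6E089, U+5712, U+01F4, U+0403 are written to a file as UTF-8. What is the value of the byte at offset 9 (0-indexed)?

U+FA458 → 4-byte form F3 BA 91 98 at offsets 0–3.
U+6E089 → 4-byte form F1 AE 82 89 at offsets 4–7.
U+5712 → 3-byte form E5 9C 92 at offsets 8–10.
Offset 9 falls in char 3's range; it's byte 2 of E5 9C 92 = 0x9C.

0x9C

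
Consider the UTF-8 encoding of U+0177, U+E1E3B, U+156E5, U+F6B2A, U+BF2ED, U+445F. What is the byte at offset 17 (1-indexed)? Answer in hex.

1-indexed offset 17 is 0-indexed offset 16.
U+0177 → 2-byte form C5 B7 at offsets 0–1.
U+E1E3B → 4-byte form F3 A1 B8 BB at offsets 2–5.
U+156E5 → 4-byte form F0 95 9B A5 at offsets 6–9.
U+F6B2A → 4-byte form F3 B6 AC AA at offsets 10–13.
U+BF2ED → 4-byte form F2 BF 8B AD at offsets 14–17.
Offset 16 falls in char 5's range; it's byte 3 of F2 BF 8B AD = 0x8B.

0x8B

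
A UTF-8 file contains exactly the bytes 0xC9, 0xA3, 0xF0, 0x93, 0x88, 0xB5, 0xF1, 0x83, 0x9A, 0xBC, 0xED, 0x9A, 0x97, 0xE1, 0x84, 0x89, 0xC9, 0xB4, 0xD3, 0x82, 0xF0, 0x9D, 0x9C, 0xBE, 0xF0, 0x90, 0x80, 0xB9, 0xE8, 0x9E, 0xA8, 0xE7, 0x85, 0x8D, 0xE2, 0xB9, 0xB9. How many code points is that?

12

Byte at offset 0: 0xC9 = 11001001 → 2-byte char (#1). Advance 2.
Byte at offset 2: 0xF0 = 11110000 → 4-byte char (#2). Advance 4.
Byte at offset 6: 0xF1 = 11110001 → 4-byte char (#3). Advance 4.
Byte at offset 10: 0xED = 11101101 → 3-byte char (#4). Advance 3.
Byte at offset 13: 0xE1 = 11100001 → 3-byte char (#5). Advance 3.
Byte at offset 16: 0xC9 = 11001001 → 2-byte char (#6). Advance 2.
Byte at offset 18: 0xD3 = 11010011 → 2-byte char (#7). Advance 2.
Byte at offset 20: 0xF0 = 11110000 → 4-byte char (#8). Advance 4.
Byte at offset 24: 0xF0 = 11110000 → 4-byte char (#9). Advance 4.
Byte at offset 28: 0xE8 = 11101000 → 3-byte char (#10). Advance 3.
Byte at offset 31: 0xE7 = 11100111 → 3-byte char (#11). Advance 3.
Byte at offset 34: 0xE2 = 11100010 → 3-byte char (#12). Advance 3.
Reached end at offset 37 after 12 code points.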